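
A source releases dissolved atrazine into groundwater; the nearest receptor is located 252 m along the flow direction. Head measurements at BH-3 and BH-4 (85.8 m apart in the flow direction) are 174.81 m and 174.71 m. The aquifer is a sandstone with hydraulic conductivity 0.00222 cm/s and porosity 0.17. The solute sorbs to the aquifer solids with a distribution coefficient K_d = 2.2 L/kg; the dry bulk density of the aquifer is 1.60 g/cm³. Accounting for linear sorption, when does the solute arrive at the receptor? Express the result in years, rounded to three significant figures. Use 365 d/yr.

1140 years

Hydraulic gradient i = (174.81 − 174.71) / 85.8 = 0.10 / 85.8 = 0.001166
K = 0.00222 cm/s × 864 = 1.918 m/d
Darcy flux q = K·i = 1.918 × 0.001166 = 0.002236 m/d
v_s = q/n_e = 0.002236/0.17 = 0.01315 m/d
Retardation R = 1 + ρ_b·K_d/n = 1 + 1.60×2.2/0.17 = 21.71
Contaminant velocity v_c = v/R = 0.01315/21.71 = 6.058e-4 m/d
t = L/v_c = 252/6.058e-4 = 416000 d
   = 416000/365 = 1140 yr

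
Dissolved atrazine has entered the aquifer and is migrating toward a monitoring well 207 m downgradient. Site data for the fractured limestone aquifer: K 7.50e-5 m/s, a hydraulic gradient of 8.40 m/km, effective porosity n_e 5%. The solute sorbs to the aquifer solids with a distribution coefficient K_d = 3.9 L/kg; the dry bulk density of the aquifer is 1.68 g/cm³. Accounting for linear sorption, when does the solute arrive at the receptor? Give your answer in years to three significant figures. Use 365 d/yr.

68.8 years

K = 7.50e-5 m/s × 86400 s/d = 6.480 m/d
Specific discharge q = 6.480 × 0.0084 = 0.05443 m/d
v_s = q/n_e = 0.05443/0.05 = 1.089 m/d
Retardation R = 1 + ρ_b·K_d/n = 1 + 1.68×3.9/0.05 = 132.0
Contaminant velocity v_c = v/R = 1.089/132.0 = 0.008245 m/d
t = L/v_c = 207/0.008245 = 25110 d
   = 25110/365 = 68.8 yr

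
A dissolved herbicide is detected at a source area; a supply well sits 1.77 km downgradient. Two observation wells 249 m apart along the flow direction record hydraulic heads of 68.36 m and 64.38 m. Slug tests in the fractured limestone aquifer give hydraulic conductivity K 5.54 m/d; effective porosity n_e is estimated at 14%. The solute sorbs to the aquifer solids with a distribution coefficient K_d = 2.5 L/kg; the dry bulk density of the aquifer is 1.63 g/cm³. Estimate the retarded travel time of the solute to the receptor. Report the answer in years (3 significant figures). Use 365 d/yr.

231 years

Hydraulic gradient i = (68.36 − 64.38) / 249 = 3.98 / 249 = 0.01598
Specific discharge q = 5.54 × 0.01598 = 0.08855 m/d
Average linear velocity = 0.08855 / 0.14 = 0.6325 m/d
Retardation R = 1 + ρ_b·K_d/n = 1 + 1.63×2.5/0.14 = 30.11
Contaminant velocity v_c = v/R = 0.6325/30.11 = 0.02101 m/d
L = 1.77 km = 1770 m
t = L/v_c = 1770/0.02101 = 84250 d
   = 84250/365 = 231 yr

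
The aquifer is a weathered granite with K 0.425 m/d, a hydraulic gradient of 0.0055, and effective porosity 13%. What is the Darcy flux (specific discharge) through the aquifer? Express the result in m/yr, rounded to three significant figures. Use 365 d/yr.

Darcy flux q = K·i = 0.425 × 0.0055 = 0.002337 m/d
   = 0.002337 × 365 = 0.853 m/yr

0.853 m/yr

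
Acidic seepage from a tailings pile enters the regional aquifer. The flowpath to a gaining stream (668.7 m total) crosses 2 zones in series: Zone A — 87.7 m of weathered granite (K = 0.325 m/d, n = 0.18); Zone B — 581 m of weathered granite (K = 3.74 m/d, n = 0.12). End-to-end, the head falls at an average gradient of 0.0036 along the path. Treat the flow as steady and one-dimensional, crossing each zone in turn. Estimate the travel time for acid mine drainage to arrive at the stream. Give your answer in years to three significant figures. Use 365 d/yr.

Continuity: the same q passes through each zone, so ΔH = q·Σ(L_j/K_j) — the zones act as resistances in series.
Σ(L/K) = 87.7/0.325 + 581/3.74 = 269.8 + 155.3 = 425.2 d
K_eq = L_total / Σ(L/K) = 668.7 / 425.2 = 1.573 m/d
q = K_eq · i = 1.573 × 0.0036 = 0.005662 m/d (same in every zone)
Zone A: v = q/n = 0.005662/0.18 = 0.03145 m/d → t_A = 87.7/0.03145 = 2788 d
Zone B: v = q/n = 0.005662/0.12 = 0.04718 m/d → t_B = 581/0.04718 = 12310 d
Total t = 2788 + 12310 = 15100 d
   = 15100 / 365 = 41.4 yr

41.4 years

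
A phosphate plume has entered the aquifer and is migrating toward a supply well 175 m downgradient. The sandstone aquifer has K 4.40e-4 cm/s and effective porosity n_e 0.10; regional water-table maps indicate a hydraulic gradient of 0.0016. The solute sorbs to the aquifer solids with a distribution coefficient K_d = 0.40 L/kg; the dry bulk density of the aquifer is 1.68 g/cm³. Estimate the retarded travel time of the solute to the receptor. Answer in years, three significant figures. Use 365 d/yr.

K = 4.40e-4 cm/s × 864 = 0.3802 m/d
Specific discharge q = 0.3802 × 0.0016 = 6.083e-4 m/d
v_s = q/n_e = 6.083e-4/0.10 = 0.006083 m/d
Retardation R = 1 + ρ_b·K_d/n = 1 + 1.68×0.40/0.10 = 7.720
Contaminant velocity v_c = v/R = 0.006083/7.720 = 7.879e-4 m/d
t = L/v_c = 175/7.879e-4 = 222100 d
   = 222100/365 = 609 yr

609 years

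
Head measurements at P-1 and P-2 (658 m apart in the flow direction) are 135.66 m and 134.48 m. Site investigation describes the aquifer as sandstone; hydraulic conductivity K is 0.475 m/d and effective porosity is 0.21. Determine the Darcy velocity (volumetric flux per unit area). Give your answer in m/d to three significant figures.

8.52e-4 m/d

Hydraulic gradient i = (135.66 − 134.48) / 658 = 1.18 / 658 = 0.001793
Specific discharge q = 0.475 × 0.001793 = 8.518e-4 m/d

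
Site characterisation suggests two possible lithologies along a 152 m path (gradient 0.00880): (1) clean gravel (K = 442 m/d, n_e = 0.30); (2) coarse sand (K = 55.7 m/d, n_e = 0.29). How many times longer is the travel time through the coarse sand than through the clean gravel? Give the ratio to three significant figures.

7.67

Unit 1 (clean gravel): v = 442×0.0088/0.30 = 12.97 m/d, t = 152/12.97 = 11.72 d
Unit 2 (coarse sand): v = 55.7×0.0088/0.29 = 1.690 m/d, t = 152/1.690 = 89.93 d
t(coarse sand) / t(clean gravel) = 89.93/11.72 = 7.67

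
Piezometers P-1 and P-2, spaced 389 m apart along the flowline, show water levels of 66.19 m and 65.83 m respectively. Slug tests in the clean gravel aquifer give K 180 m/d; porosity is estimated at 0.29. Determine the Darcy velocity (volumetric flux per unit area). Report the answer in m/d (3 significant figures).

Hydraulic gradient i = (66.19 − 65.83) / 389 = 0.36 / 389 = 9.254e-4
q = Ki = 180 × 9.254e-4 = 0.1666 m/d

0.167 m/d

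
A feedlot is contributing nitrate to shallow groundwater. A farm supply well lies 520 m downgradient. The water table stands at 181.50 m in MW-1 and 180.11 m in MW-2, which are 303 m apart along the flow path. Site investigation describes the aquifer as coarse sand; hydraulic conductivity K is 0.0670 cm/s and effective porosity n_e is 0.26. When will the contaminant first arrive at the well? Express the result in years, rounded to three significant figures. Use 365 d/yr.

Hydraulic gradient i = (181.50 − 180.11) / 303 = 1.39 / 303 = 0.004587
K = 0.0670 cm/s × 864 = 57.89 m/d
Darcy flux q = K·i = 57.89 × 0.004587 = 0.2656 m/d
Seepage velocity v = q / n = 0.2656 / 0.26 = 1.021 m/d
t = L / v = 520 / 1.021 = 509.1 d
   = 509.1 / 365 = 1.39 yr

1.39 years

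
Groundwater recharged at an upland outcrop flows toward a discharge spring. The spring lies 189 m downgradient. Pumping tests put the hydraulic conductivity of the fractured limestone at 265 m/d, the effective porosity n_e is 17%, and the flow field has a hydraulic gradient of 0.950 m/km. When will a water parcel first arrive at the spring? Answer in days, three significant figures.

128 days

q = Ki = 265 × 9.5e-4 = 0.2518 m/d
v = Ki/n = 265·9.5e-4/0.17 = 1.481 m/d
t = L / v = 189 / 1.481 = 127.6 d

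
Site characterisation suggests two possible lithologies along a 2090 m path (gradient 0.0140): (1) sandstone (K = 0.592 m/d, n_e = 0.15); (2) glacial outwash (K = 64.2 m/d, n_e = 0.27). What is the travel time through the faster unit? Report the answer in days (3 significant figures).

628 days

Unit 1 (sandstone): v = 0.592×0.014/0.15 = 0.05525 m/d, t = 2090/0.05525 = 37830 d
Unit 2 (glacial outwash): v = 64.2×0.014/0.27 = 3.329 m/d, t = 2090/3.329 = 627.8 d
Faster unit: t = 628 d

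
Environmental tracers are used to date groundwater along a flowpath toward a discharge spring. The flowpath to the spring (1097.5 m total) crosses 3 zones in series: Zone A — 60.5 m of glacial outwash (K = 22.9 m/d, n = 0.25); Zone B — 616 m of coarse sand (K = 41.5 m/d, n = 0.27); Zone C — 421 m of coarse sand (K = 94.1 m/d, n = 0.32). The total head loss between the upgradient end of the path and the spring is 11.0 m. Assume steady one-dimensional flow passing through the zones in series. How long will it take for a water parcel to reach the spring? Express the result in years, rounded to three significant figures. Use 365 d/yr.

1.73 years

Continuity: the same q passes through each zone, so ΔH = q·Σ(L_j/K_j) — the zones act as resistances in series.
Σ(L/K) = 60.5/22.9 + 616/41.5 + 421/94.1 = 2.642 + 14.84 + 4.474 = 21.96 d
q = ΔH / Σ(L/K) = 11.0 / 21.96 = 0.5009 m/d (same in every zone)
Zone A: v = q/n = 0.5009/0.25 = 2.004 m/d → t_A = 60.5/2.004 = 30.19 d
Zone B: v = q/n = 0.5009/0.27 = 1.855 m/d → t_B = 616/1.855 = 332.0 d
Zone C: v = q/n = 0.5009/0.32 = 1.565 m/d → t_C = 421/1.565 = 268.9 d
Total t = 30.19 + 332.0 + 268.9 = 631.2 d
   = 631.2 / 365 = 1.73 yr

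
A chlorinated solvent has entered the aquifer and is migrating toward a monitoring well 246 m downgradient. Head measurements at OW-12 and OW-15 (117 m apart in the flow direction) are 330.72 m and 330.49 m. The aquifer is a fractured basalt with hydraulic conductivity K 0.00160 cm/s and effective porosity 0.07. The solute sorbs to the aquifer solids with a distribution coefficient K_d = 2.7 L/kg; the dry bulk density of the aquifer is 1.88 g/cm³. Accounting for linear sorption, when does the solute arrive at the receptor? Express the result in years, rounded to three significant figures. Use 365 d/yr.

1280 years

Hydraulic gradient i = (330.72 − 330.49) / 117 = 0.23 / 117 = 0.001966
K = 0.00160 cm/s × 864 = 1.382 m/d
q = Ki = 1.382 × 0.001966 = 0.002718 m/d
Seepage velocity v = q / n = 0.002718 / 0.07 = 0.03882 m/d
Retardation R = 1 + ρ_b·K_d/n = 1 + 1.88×2.7/0.07 = 73.51
Contaminant velocity v_c = v/R = 0.03882/73.51 = 5.281e-4 m/d
t = L/v_c = 246/5.281e-4 = 465800 d
   = 465800/365 = 1280 yr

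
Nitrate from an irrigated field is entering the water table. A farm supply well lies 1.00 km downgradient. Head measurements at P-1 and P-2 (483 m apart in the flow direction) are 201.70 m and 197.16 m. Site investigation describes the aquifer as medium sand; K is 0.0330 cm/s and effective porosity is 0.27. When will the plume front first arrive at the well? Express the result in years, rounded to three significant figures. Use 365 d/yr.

Hydraulic gradient i = (201.70 − 197.16) / 483 = 4.54 / 483 = 0.009400
K = 0.0330 cm/s × 864 = 28.51 m/d
Specific discharge q = 28.51 × 0.009400 = 0.2680 m/d
Seepage velocity v = q / n = 0.2680 / 0.27 = 0.9926 m/d
L = 1.00 km = 1000 m
t = L / v = 1000 / 0.9926 = 1007 d
   = 1007 / 365 = 2.76 yr

2.76 years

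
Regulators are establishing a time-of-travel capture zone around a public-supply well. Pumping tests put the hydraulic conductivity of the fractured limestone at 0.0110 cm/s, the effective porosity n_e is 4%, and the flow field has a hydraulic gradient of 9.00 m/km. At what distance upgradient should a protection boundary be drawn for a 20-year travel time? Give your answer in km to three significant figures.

K = 0.0110 cm/s × 864 = 9.504 m/d
Specific discharge q = 9.504 × 0.0090 = 0.08554 m/d
v = Ki/n = 9.504·0.0090/0.04 = 2.138 m/d
T = 20 yr × 365 = 7300 d
L = v × T = 2.138 × 7300 = 15610 m
   = 15.6 km

15.6 km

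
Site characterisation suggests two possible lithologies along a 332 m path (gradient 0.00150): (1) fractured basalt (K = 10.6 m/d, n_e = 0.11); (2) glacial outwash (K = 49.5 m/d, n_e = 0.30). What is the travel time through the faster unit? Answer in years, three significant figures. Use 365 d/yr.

Unit 1 (fractured basalt): v = 10.6×0.0015/0.11 = 0.1445 m/d, t = 332/0.1445 = 2297 d
Unit 2 (glacial outwash): v = 49.5×0.0015/0.30 = 0.2475 m/d, t = 332/0.2475 = 1341 d
Faster: 1341 d / 365 = 3.68 yr

3.68 years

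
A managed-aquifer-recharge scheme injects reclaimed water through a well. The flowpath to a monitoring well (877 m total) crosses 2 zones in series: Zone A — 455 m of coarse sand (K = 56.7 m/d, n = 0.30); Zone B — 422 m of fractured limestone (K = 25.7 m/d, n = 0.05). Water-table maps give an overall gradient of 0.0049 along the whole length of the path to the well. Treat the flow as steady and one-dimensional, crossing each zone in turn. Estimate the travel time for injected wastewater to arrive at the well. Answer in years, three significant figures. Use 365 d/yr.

2.46 years

Steady 1-D flow in series ⇒ the Darcy flux q is identical in every zone and the zone head losses add (resistances L/K in series).
Σ(L/K) = 455/56.7 + 422/25.7 = 8.025 + 16.42 = 24.44 d
K_eq = L_total / Σ(L/K) = 877 / 24.44 = 35.88 m/d
q = K_eq · i = 35.88 × 0.0049 = 0.1758 m/d (same in every zone)
Zone A: v = q/n = 0.1758/0.30 = 0.5860 m/d → t_A = 455/0.5860 = 776.5 d
Zone B: v = q/n = 0.1758/0.05 = 3.516 m/d → t_B = 422/3.516 = 120.0 d
Total t = 776.5 + 120.0 = 896.5 d
   = 896.5 / 365 = 2.46 yr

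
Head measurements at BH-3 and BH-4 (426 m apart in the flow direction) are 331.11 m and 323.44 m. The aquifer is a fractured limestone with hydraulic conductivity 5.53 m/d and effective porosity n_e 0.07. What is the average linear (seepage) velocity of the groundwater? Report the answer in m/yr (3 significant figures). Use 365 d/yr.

519 m/yr

Hydraulic gradient i = (331.11 − 323.44) / 426 = 7.67 / 426 = 0.01800
Darcy flux q = K·i = 5.53 × 0.01800 = 0.09957 m/d
Average linear velocity = 0.09957 / 0.07 = 1.422 m/d
   = 1.422 × 365 = 519 m/yr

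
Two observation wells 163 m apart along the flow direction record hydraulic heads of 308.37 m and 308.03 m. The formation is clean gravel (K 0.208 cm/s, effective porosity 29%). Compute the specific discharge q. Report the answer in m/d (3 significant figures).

Hydraulic gradient i = (308.37 − 308.03) / 163 = 0.34 / 163 = 0.002086
K = 0.208 cm/s × 864 = 179.7 m/d
q = Ki = 179.7 × 0.002086 = 0.3749 m/d

0.375 m/d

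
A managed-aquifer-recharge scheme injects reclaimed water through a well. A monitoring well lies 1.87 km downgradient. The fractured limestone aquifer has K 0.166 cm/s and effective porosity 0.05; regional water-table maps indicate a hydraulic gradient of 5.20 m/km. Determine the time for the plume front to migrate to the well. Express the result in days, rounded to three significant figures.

125 days

K = 0.166 cm/s × 864 = 143.4 m/d
q = Ki = 143.4 × 0.0052 = 0.7458 m/d
v_s = q/n_e = 0.7458/0.05 = 14.92 m/d
L = 1.87 km = 1870 m
t = L / v = 1870 / 14.92 = 125.4 d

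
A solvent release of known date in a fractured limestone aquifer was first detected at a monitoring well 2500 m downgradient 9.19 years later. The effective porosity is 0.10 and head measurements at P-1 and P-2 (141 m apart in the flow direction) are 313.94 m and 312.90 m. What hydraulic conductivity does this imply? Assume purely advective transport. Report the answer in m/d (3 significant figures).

Hydraulic gradient i = (313.94 − 312.90) / 141 = 1.04 / 141 = 0.007376
t = 9.19 years = 3354 d
v = L / t = 2500 / 3354 = 0.7453 m/d
K = v · n / i = 0.7453 × 0.10 / 0.007376 = 10.1 m/d

10.1 m/d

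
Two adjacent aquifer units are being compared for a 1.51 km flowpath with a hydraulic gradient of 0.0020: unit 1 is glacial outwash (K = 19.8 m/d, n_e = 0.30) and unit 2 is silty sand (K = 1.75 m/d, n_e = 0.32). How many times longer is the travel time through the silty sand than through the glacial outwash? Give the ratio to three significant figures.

12.1

Unit 1 (glacial outwash): v = 19.8×0.0020/0.30 = 0.1320 m/d, t = 1510/0.1320 = 11440 d
Unit 2 (silty sand): v = 1.75×0.0020/0.32 = 0.01094 m/d, t = 1510/0.01094 = 138100 d
t(silty sand) / t(glacial outwash) = 138100/11440 = 12.1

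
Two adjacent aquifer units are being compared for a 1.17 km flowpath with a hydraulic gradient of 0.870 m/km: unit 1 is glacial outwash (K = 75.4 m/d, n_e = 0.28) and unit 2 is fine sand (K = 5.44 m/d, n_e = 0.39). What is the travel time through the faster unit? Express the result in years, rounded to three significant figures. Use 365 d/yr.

Unit 1 (glacial outwash): v = 75.4×8.7e-4/0.28 = 0.2343 m/d, t = 1170/0.2343 = 4994 d
Unit 2 (fine sand): v = 5.44×8.7e-4/0.39 = 0.01214 m/d, t = 1170/0.01214 = 96410 d
Faster: 4994 d / 365 = 13.7 yr

13.7 years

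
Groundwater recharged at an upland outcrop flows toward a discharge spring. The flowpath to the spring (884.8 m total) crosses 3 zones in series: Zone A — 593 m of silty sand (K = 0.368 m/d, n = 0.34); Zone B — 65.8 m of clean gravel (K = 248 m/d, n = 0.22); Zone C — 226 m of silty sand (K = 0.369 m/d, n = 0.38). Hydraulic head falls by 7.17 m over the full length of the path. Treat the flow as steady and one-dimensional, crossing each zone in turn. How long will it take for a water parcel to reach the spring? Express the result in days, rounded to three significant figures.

Continuity: the same q passes through each zone, so ΔH = q·Σ(L_j/K_j) — the zones act as resistances in series.
Σ(L/K) = 593/0.368 + 65.8/248 + 226/0.369 = 1611 + 0.2653 + 612.5 = 2224 d
q = ΔH / Σ(L/K) = 7.17 / 2224 = 0.003224 m/d (same in every zone)
Zone A: v = q/n = 0.003224/0.34 = 0.009482 m/d → t_A = 593/0.009482 = 62540 d
Zone B: v = q/n = 0.003224/0.22 = 0.01465 m/d → t_B = 65.8/0.01465 = 4490 d
Zone C: v = q/n = 0.003224/0.38 = 0.008483 m/d → t_C = 226/0.008483 = 26640 d
Total t = 62540 + 4490 + 26640 = 93670 d

93700 days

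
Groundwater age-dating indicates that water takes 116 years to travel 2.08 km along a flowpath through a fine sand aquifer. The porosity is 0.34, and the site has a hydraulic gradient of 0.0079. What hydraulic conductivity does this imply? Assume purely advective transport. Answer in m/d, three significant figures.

2.11 m/d

t = 116 years = 42340 d
L = 2.08 km = 2080 m
v = L / t = 2080 / 42340 = 0.04913 m/d
K = v · n / i = 0.04913 × 0.34 / 0.0079 = 2.11 m/d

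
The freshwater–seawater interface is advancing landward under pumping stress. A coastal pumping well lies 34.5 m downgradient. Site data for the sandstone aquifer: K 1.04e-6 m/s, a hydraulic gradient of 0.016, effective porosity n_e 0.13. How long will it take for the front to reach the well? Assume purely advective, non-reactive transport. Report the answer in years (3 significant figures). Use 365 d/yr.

8.55 years

K = 1.04e-6 m/s × 86400 s/d = 0.08986 m/d
Specific discharge q = 0.08986 × 0.016 = 0.001438 m/d
v = Ki/n = 0.08986·0.016/0.13 = 0.01106 m/d
t = L / v = 34.5 / 0.01106 = 3120 d
   = 3120 / 365 = 8.55 yr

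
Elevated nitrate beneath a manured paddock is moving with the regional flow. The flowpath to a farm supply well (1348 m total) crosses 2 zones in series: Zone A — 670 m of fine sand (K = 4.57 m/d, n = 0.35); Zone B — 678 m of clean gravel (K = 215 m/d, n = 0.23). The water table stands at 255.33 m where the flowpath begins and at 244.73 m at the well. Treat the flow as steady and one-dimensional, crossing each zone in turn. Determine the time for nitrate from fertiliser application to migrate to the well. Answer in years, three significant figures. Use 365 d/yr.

Total head drop ΔH = 255.33 − 244.73 = 10.60 m
Steady 1-D flow in series ⇒ the Darcy flux q is identical in every zone and the zone head losses add (resistances L/K in series).
Σ(L/K) = 670/4.57 + 678/215 = 146.6 + 3.153 = 149.8 d
q = ΔH / Σ(L/K) = 10.60 / 149.8 = 0.07078 m/d (same in every zone)
Zone A: v = q/n = 0.07078/0.35 = 0.2022 m/d → t_A = 670/0.2022 = 3313 d
Zone B: v = q/n = 0.07078/0.23 = 0.3077 m/d → t_B = 678/0.3077 = 2203 d
Total t = 3313 + 2203 = 5516 d
   = 5516 / 365 = 15.1 yr

15.1 years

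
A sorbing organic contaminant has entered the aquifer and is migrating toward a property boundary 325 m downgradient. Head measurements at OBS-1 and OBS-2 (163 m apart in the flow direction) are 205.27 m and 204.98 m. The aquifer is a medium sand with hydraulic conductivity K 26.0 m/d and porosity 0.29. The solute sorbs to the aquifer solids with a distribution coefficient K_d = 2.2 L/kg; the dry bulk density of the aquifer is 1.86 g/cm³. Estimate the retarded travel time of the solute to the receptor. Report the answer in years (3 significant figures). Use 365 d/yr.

84.3 years

Hydraulic gradient i = (205.27 − 204.98) / 163 = 0.29 / 163 = 0.001779
Specific discharge q = 26.0 × 0.001779 = 0.04626 m/d
Average linear velocity = 0.04626 / 0.29 = 0.1595 m/d
Retardation R = 1 + ρ_b·K_d/n = 1 + 1.86×2.2/0.29 = 15.11
Contaminant velocity v_c = v/R = 0.1595/15.11 = 0.01056 m/d
t = L/v_c = 325/0.01056 = 30790 d
   = 30790/365 = 84.3 yr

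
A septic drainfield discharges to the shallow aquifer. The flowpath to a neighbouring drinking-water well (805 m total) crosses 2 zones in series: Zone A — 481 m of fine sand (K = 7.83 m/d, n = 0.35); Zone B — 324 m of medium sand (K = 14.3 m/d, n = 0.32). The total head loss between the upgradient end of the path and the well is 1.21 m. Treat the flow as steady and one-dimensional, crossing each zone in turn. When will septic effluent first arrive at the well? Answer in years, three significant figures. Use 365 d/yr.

Continuity: the same q passes through each zone, so ΔH = q·Σ(L_j/K_j) — the zones act as resistances in series.
Σ(L/K) = 481/7.83 + 324/14.3 = 61.43 + 22.66 = 84.09 d
q = ΔH / Σ(L/K) = 1.21 / 84.09 = 0.01439 m/d (same in every zone)
Zone A: v = q/n = 0.01439/0.35 = 0.04111 m/d → t_A = 481/0.04111 = 11700 d
Zone B: v = q/n = 0.01439/0.32 = 0.04497 m/d → t_B = 324/0.04497 = 7205 d
Total t = 11700 + 7205 = 18900 d
   = 18900 / 365 = 51.8 yr

51.8 years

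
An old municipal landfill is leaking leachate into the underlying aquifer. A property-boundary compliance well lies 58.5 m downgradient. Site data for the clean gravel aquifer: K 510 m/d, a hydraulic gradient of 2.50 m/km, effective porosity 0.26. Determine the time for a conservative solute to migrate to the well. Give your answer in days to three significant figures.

11.9 days

Specific discharge q = 510 × 0.0025 = 1.275 m/d
v = Ki/n = 510·0.0025/0.26 = 4.904 m/d
t = L / v = 58.5 / 4.904 = 11.93 d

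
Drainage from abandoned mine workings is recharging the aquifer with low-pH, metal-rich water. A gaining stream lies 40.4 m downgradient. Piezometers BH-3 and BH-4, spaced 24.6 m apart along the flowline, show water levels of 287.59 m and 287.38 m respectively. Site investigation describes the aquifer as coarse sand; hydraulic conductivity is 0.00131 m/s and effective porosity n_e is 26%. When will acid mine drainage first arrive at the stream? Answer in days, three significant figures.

Hydraulic gradient i = (287.59 − 287.38) / 24.6 = 0.21 / 24.6 = 0.008537
K = 0.00131 m/s × 86400 s/d = 113.2 m/d
Specific discharge q = 113.2 × 0.008537 = 0.9662 m/d
Seepage velocity v = q / n = 0.9662 / 0.26 = 3.716 m/d
t = L / v = 40.4 / 3.716 = 10.87 d

10.9 days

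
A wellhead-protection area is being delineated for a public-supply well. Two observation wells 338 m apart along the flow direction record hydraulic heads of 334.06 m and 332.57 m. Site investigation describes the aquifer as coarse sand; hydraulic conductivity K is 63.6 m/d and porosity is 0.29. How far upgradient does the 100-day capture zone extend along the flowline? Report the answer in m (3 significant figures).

96.7 m

Hydraulic gradient i = (334.06 − 332.57) / 338 = 1.49 / 338 = 0.004408
Darcy flux q = K·i = 63.6 × 0.004408 = 0.2804 m/d
v_s = q/n_e = 0.2804/0.29 = 0.9668 m/d
L = v × T = 0.9668 × 100 = 96.68 m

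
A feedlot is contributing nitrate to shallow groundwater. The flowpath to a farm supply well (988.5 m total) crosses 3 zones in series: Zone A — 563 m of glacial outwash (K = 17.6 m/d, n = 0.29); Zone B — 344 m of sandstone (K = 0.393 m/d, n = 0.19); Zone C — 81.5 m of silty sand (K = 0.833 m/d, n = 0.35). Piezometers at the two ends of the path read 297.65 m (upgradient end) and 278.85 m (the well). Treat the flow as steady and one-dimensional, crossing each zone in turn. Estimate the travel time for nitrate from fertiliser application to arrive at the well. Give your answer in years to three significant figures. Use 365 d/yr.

37.7 years

Total head drop ΔH = 297.65 − 278.85 = 18.80 m
Steady 1-D flow in series ⇒ the Darcy flux q is identical in every zone and the zone head losses add (resistances L/K in series).
Σ(L/K) = 563/17.6 + 344/0.393 + 81.5/0.833 = 31.99 + 875.3 + 97.84 = 1005 d
q = ΔH / Σ(L/K) = 18.80 / 1005 = 0.01870 m/d (same in every zone)
Zone A: v = q/n = 0.01870/0.29 = 0.06450 m/d → t_A = 563/0.06450 = 8729 d
Zone B: v = q/n = 0.01870/0.19 = 0.09844 m/d → t_B = 344/0.09844 = 3494 d
Zone C: v = q/n = 0.01870/0.35 = 0.05344 m/d → t_C = 81.5/0.05344 = 1525 d
Total t = 8729 + 3494 + 1525 = 13750 d
   = 13750 / 365 = 37.7 yr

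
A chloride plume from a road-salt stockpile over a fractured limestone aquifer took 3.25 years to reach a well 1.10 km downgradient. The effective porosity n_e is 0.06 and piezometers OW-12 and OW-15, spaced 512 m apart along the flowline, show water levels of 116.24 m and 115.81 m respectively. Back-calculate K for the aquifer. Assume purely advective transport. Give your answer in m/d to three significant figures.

Hydraulic gradient i = (116.24 − 115.81) / 512 = 0.43 / 512 = 8.398e-4
t = 3.25 years = 1186 d
L = 1.10 km = 1100 m
v = L / t = 1100 / 1186 = 0.9273 m/d
K = v · n / i = 0.9273 × 0.06 / 8.398e-4 = 66.2 m/d

66.2 m/d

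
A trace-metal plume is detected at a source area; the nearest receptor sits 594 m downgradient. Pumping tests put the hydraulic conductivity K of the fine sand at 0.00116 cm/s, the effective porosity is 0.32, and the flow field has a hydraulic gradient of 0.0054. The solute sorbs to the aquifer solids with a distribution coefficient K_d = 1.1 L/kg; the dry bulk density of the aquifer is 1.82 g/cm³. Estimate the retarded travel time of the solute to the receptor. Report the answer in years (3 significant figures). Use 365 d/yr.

698 years

K = 0.00116 cm/s × 864 = 1.002 m/d
Darcy flux q = K·i = 1.002 × 0.0054 = 0.005412 m/d
Seepage velocity v = q / n = 0.005412 / 0.32 = 0.01691 m/d
Retardation R = 1 + ρ_b·K_d/n = 1 + 1.82×1.1/0.32 = 7.256
Contaminant velocity v_c = v/R = 0.01691/7.256 = 0.002331 m/d
t = L/v_c = 594/0.002331 = 254800 d
   = 254800/365 = 698 yr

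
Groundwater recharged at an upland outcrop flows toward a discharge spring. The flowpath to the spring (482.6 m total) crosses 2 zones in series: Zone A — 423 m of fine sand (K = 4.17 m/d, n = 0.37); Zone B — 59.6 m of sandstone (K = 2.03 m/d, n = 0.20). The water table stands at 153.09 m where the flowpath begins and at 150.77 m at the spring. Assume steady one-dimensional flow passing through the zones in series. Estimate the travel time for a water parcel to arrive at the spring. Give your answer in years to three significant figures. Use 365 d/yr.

26.0 years

Total head drop ΔH = 153.09 − 150.77 = 2.32 m
Continuity: the same q passes through each zone, so ΔH = q·Σ(L_j/K_j) — the zones act as resistances in series.
Σ(L/K) = 423/4.17 + 59.6/2.03 = 101.4 + 29.36 = 130.8 d
q = ΔH / Σ(L/K) = 2.32 / 130.8 = 0.01774 m/d (same in every zone)
Zone A: v = q/n = 0.01774/0.37 = 0.04794 m/d → t_A = 423/0.04794 = 8824 d
Zone B: v = q/n = 0.01774/0.20 = 0.08869 m/d → t_B = 59.6/0.08869 = 672.0 d
Total t = 8824 + 672.0 = 9496 d
   = 9496 / 365 = 26.0 yr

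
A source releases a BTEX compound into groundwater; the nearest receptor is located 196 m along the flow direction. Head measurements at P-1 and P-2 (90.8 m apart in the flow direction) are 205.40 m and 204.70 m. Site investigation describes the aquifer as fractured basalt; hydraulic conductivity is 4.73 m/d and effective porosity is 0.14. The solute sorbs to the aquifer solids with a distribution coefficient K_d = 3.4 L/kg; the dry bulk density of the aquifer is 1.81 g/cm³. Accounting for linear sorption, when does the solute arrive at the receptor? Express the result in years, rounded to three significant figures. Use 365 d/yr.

Hydraulic gradient i = (205.40 − 204.70) / 90.8 = 0.70 / 90.8 = 0.007709
Specific discharge q = 4.73 × 0.007709 = 0.03646 m/d
v = Ki/n = 4.73·0.007709/0.14 = 0.2605 m/d
Retardation R = 1 + ρ_b·K_d/n = 1 + 1.81×3.4/0.14 = 44.96
Contaminant velocity v_c = v/R = 0.2605/44.96 = 0.005794 m/d
t = L/v_c = 196/0.005794 = 33830 d
   = 33830/365 = 92.7 yr

92.7 years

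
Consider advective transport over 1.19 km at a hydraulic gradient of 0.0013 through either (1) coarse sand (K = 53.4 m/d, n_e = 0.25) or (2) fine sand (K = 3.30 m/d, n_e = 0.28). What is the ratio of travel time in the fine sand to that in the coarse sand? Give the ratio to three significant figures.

18.1

Unit 1 (coarse sand): v = 53.4×0.0013/0.25 = 0.2777 m/d, t = 1190/0.2777 = 4286 d
Unit 2 (fine sand): v = 3.30×0.0013/0.28 = 0.01532 m/d, t = 1190/0.01532 = 77670 d
t(fine sand) / t(coarse sand) = 77670/4286 = 18.1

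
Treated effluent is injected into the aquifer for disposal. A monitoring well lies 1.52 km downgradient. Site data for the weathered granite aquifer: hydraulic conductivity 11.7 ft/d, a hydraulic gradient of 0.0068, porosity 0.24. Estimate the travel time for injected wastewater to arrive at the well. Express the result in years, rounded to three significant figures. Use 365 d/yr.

41.2 years

K = 11.7 ft/d × 0.3048 = 3.566 m/d
Specific discharge q = 3.566 × 0.0068 = 0.02425 m/d
v_s = q/n_e = 0.02425/0.24 = 0.1010 m/d
L = 1.52 km = 1520 m
t = L / v = 1520 / 0.1010 = 15040 d
   = 15040 / 365 = 41.2 yr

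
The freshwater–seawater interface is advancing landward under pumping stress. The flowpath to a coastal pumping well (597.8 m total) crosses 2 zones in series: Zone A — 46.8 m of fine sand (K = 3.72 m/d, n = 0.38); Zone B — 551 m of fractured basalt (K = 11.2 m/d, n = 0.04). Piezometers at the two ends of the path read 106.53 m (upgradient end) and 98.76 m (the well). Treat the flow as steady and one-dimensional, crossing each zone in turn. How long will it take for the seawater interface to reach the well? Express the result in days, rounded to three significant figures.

317 days

Total head drop ΔH = 106.53 − 98.76 = 7.77 m
Steady 1-D flow in series ⇒ the Darcy flux q is identical in every zone and the zone head losses add (resistances L/K in series).
Σ(L/K) = 46.8/3.72 + 551/11.2 = 12.58 + 49.20 = 61.78 d
q = ΔH / Σ(L/K) = 7.77 / 61.78 = 0.1258 m/d (same in every zone)
Zone A: v = q/n = 0.1258/0.38 = 0.3310 m/d → t_A = 46.8/0.3310 = 141.4 d
Zone B: v = q/n = 0.1258/0.04 = 3.144 m/d → t_B = 551/3.144 = 175.2 d
Total t = 141.4 + 175.2 = 316.6 d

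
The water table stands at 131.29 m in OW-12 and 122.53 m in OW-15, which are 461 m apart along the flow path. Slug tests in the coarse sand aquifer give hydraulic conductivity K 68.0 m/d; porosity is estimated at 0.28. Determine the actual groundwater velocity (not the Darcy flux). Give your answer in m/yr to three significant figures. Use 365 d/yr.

Hydraulic gradient i = (131.29 − 122.53) / 461 = 8.76 / 461 = 0.01900
Darcy flux q = K·i = 68.0 × 0.01900 = 1.292 m/d
Average linear velocity = 1.292 / 0.28 = 4.615 m/d
   = 4.615 × 365 = 1680 m/yr

1680 m/yr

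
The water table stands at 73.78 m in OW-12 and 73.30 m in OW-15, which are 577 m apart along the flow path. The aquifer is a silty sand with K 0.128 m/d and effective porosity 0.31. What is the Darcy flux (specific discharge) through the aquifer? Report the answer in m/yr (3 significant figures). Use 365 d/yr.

0.0389 m/yr

Hydraulic gradient i = (73.78 − 73.30) / 577 = 0.48 / 577 = 8.319e-4
q = Ki = 0.128 × 8.319e-4 = 1.065e-4 m/d
   = 1.065e-4 × 365 = 0.0389 m/yr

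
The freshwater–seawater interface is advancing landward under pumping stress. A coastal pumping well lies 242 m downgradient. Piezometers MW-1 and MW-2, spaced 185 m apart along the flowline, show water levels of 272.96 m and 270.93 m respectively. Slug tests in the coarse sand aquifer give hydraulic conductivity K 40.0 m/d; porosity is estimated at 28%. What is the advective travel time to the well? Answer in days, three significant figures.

154 days

Hydraulic gradient i = (272.96 − 270.93) / 185 = 2.03 / 185 = 0.01097
Specific discharge q = 40.0 × 0.01097 = 0.4389 m/d
v_s = q/n_e = 0.4389/0.28 = 1.568 m/d
t = L / v = 242 / 1.568 = 154.4 d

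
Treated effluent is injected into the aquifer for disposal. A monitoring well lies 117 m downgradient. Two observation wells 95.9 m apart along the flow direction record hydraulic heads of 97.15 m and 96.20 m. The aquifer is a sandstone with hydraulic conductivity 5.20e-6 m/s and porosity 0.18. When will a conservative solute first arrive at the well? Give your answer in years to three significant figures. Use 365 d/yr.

13.0 years

Hydraulic gradient i = (97.15 − 96.20) / 95.9 = 0.95 / 95.9 = 0.009906
K = 5.20e-6 m/s × 86400 s/d = 0.4493 m/d
Specific discharge q = 0.4493 × 0.009906 = 0.004451 m/d
v = Ki/n = 0.4493·0.009906/0.18 = 0.02473 m/d
t = L / v = 117 / 0.02473 = 4732 d
   = 4732 / 365 = 13.0 yr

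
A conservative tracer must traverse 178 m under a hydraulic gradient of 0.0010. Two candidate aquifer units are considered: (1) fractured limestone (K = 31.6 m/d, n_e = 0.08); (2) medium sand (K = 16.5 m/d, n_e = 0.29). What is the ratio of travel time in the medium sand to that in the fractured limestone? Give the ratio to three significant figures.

Unit 1 (fractured limestone): v = 31.6×0.0010/0.08 = 0.3950 m/d, t = 178/0.3950 = 450.6 d
Unit 2 (medium sand): v = 16.5×0.0010/0.29 = 0.05690 m/d, t = 178/0.05690 = 3128 d
t(medium sand) / t(fractured limestone) = 3128/450.6 = 6.94

6.94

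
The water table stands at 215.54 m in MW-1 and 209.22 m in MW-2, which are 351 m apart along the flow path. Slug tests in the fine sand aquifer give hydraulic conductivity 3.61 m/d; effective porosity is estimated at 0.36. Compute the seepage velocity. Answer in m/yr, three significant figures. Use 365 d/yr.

65.9 m/yr

Hydraulic gradient i = (215.54 − 209.22) / 351 = 6.32 / 351 = 0.01801
Darcy flux q = K·i = 3.61 × 0.01801 = 0.06500 m/d
v_s = q/n_e = 0.06500/0.36 = 0.1806 m/d
   = 0.1806 × 365 = 65.9 m/yr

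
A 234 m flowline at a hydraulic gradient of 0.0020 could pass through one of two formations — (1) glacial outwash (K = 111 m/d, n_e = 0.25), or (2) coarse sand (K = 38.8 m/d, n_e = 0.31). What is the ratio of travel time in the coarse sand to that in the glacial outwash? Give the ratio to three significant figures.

Unit 1 (glacial outwash): v = 111×0.0020/0.25 = 0.8880 m/d, t = 234/0.8880 = 263.5 d
Unit 2 (coarse sand): v = 38.8×0.0020/0.31 = 0.2503 m/d, t = 234/0.2503 = 934.8 d
t(coarse sand) / t(glacial outwash) = 934.8/263.5 = 3.55

3.55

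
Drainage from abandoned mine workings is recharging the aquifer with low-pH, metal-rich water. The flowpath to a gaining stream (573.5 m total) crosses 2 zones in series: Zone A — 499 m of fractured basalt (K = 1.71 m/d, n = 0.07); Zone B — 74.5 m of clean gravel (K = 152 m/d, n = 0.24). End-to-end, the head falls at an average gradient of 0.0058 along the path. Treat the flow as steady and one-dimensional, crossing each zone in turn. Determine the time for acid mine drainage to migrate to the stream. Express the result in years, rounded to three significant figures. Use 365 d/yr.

12.7 years

Continuity: the same q passes through each zone, so ΔH = q·Σ(L_j/K_j) — the zones act as resistances in series.
Σ(L/K) = 499/1.71 + 74.5/152 = 291.8 + 0.4901 = 292.3 d
K_eq = L_total / Σ(L/K) = 573.5 / 292.3 = 1.962 m/d
q = K_eq · i = 1.962 × 0.0058 = 0.01138 m/d (same in every zone)
Zone A: v = q/n = 0.01138/0.07 = 0.1626 m/d → t_A = 499/0.1626 = 3070 d
Zone B: v = q/n = 0.01138/0.24 = 0.04742 m/d → t_B = 74.5/0.04742 = 1571 d
Total t = 3070 + 1571 = 4641 d
   = 4641 / 365 = 12.7 yr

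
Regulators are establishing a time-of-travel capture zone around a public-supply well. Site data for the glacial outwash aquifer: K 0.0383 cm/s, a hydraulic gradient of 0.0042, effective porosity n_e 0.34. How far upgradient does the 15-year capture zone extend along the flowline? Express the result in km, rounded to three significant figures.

K = 0.0383 cm/s × 864 = 33.09 m/d
Darcy flux q = K·i = 33.09 × 0.0042 = 0.1390 m/d
Average linear velocity = 0.1390 / 0.34 = 0.4088 m/d
T = 15 yr × 365 = 5475 d
L = v × T = 0.4088 × 5475 = 2238 m
   = 2.24 km

2.24 km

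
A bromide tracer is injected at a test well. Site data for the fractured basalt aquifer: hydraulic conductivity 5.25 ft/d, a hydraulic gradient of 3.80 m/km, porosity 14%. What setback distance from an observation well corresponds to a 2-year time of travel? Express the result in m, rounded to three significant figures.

31.7 m

K = 5.25 ft/d × 0.3048 = 1.600 m/d
Darcy flux q = K·i = 1.600 × 0.0038 = 0.006081 m/d
Seepage velocity v = q / n = 0.006081 / 0.14 = 0.04343 m/d
T = 2 yr × 365 = 730 d
L = v × T = 0.04343 × 730 = 31.71 m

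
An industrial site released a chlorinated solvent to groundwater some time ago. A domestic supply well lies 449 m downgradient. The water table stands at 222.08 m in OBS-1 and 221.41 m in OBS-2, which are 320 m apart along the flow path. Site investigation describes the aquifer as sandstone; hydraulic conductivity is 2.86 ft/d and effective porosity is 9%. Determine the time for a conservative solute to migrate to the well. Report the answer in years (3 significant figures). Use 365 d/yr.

60.7 years

Hydraulic gradient i = (222.08 − 221.41) / 320 = 0.67 / 320 = 0.002094
K = 2.86 ft/d × 0.3048 = 0.8717 m/d
Darcy flux q = K·i = 0.8717 × 0.002094 = 0.001825 m/d
v_s = q/n_e = 0.001825/0.09 = 0.02028 m/d
t = L / v = 449 / 0.02028 = 22140 d
   = 22140 / 365 = 60.7 yr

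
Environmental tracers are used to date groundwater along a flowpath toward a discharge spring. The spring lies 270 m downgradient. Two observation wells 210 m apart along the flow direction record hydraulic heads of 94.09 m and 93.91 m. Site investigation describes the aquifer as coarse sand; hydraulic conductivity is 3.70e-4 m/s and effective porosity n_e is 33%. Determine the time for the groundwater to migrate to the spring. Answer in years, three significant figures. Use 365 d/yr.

8.91 years

Hydraulic gradient i = (94.09 − 93.91) / 210 = 0.18 / 210 = 8.571e-4
K = 3.70e-4 m/s × 86400 s/d = 31.97 m/d
q = Ki = 31.97 × 8.571e-4 = 0.02740 m/d
Average linear velocity = 0.02740 / 0.33 = 0.08303 m/d
t = L / v = 270 / 0.08303 = 3252 d
   = 3252 / 365 = 8.91 yr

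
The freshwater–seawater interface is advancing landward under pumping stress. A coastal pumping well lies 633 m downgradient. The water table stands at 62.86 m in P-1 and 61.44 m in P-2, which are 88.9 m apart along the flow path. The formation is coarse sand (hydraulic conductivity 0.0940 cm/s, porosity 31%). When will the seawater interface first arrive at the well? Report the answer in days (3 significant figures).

Hydraulic gradient i = (62.86 − 61.44) / 88.9 = 1.42 / 88.9 = 0.01597
K = 0.0940 cm/s × 864 = 81.22 m/d
Specific discharge q = 81.22 × 0.01597 = 1.297 m/d
Seepage velocity v = q / n = 1.297 / 0.31 = 4.185 m/d
t = L / v = 633 / 4.185 = 151.3 d

151 days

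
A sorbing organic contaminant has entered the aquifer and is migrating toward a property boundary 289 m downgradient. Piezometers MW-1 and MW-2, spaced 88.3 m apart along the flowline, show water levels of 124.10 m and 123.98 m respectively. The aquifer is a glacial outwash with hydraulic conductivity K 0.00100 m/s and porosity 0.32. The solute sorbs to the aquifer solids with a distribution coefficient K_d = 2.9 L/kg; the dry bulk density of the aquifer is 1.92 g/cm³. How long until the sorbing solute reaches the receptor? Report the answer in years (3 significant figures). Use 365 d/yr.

Hydraulic gradient i = (124.10 − 123.98) / 88.3 = 0.12 / 88.3 = 0.001359
K = 0.00100 m/s × 86400 s/d = 86.40 m/d
Darcy flux q = K·i = 86.40 × 0.001359 = 0.1174 m/d
Average linear velocity = 0.1174 / 0.32 = 0.3669 m/d
Retardation R = 1 + ρ_b·K_d/n = 1 + 1.92×2.9/0.32 = 18.40
Contaminant velocity v_c = v/R = 0.3669/18.40 = 0.01994 m/d
t = L/v_c = 289/0.01994 = 14490 d
   = 14490/365 = 39.7 yr

39.7 years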